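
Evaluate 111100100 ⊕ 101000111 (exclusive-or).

XOR: 1 when bits differ
  111100100
^ 101000111
-----------
  010100011
Decimal: 484 ^ 327 = 163



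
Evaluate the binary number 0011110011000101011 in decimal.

Sum of powers of 2 for each 1-bit:
2^0 + 2^1 + 2^3 + 2^5 + 2^9 + 2^10 + 2^13 + 2^14 + 2^15 + 2^16
= 1 + 2 + 8 + 32 + 512 + 1024 + 8192 + 16384 + 32768 + 65536
= 124459



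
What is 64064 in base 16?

Using repeated division by 16 (digits 10–15 are A–F):
64064 ÷ 16 = 4004 remainder 0
4004 ÷ 16 = 250 remainder 4
250 ÷ 16 = 15 remainder 10 (A)
15 ÷ 16 = 0 remainder 15 (F)
Reading remainders bottom to top: FA40



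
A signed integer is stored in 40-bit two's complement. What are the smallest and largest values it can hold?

For 40-bit two's complement:
Minimum: -2^39 = -549755813888
Maximum: 2^39 - 1 = 549755813887



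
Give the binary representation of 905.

Using repeated division by 2:
905 ÷ 2 = 452 remainder 1
452 ÷ 2 = 226 remainder 0
226 ÷ 2 = 113 remainder 0
113 ÷ 2 = 56 remainder 1
56 ÷ 2 = 28 remainder 0
28 ÷ 2 = 14 remainder 0
14 ÷ 2 = 7 remainder 0
7 ÷ 2 = 3 remainder 1
3 ÷ 2 = 1 remainder 1
1 ÷ 2 = 0 remainder 1
Reading remainders bottom to top: 1110001001



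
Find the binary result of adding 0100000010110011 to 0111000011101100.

Add column by column from the right: bit + bit + carry-in; write the sum mod 2, carry 1 when the sum is 2 or 3.
carry:  1000000111000000
        0100000010110011
+       0111000011101100
------------------------
       01011000110011111
(the carry out of the leftmost column, 0, becomes the leading bit)
Decimal check:
  0100000010110011 = 16384 + 128 + 32 + 16 + 2 + 1 = 16563
  0111000011101100 = 16384 + 8192 + 4096 + 128 + 64 + 32 + 8 + 4 = 28908
  16563 + 28908 = 45471, and 01011000110011111 = 32768 + 8192 + 4096 + 256 + 128 + 16 + 8 + 4 + 2 + 1 = 45471 ✓



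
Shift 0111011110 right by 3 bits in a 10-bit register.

Original: 0111011110 (decimal 478)
Shift right by 3 positions
Drop the 3 low bits; fill with zeros on the left
Result: 0000111011 (decimal 59)
Equivalent: 478 >> 3 = 478 ÷ 2^3 = 59



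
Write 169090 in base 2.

Using repeated division by 2:
169090 ÷ 2 = 84545 remainder 0
84545 ÷ 2 = 42272 remainder 1
42272 ÷ 2 = 21136 remainder 0
21136 ÷ 2 = 10568 remainder 0
10568 ÷ 2 = 5284 remainder 0
5284 ÷ 2 = 2642 remainder 0
2642 ÷ 2 = 1321 remainder 0
1321 ÷ 2 = 660 remainder 1
660 ÷ 2 = 330 remainder 0
330 ÷ 2 = 165 remainder 0
165 ÷ 2 = 82 remainder 1
82 ÷ 2 = 41 remainder 0
41 ÷ 2 = 20 remainder 1
20 ÷ 2 = 10 remainder 0
10 ÷ 2 = 5 remainder 0
5 ÷ 2 = 2 remainder 1
2 ÷ 2 = 1 remainder 0
1 ÷ 2 = 0 remainder 1
Reading remainders bottom to top: 101001010010000010



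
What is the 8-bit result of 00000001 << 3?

Original: 00000001 (decimal 1)
Shift left by 3 positions
Append 3 zeros on the right
Result: 00001000 (decimal 8)
Equivalent: 1 << 3 = 1 × 2^3 = 8



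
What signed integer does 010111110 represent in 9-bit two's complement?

Binary: 010111110
Sign bit: 0 (non-negative)
Read directly as an unsigned value:
010111110 = 128 + 32 + 16 + 8 + 4 + 2 = 190
Value: 190



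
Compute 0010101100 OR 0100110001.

OR: 1 when either bit is 1
  0010101100
| 0100110001
------------
  0110111101
Decimal: 172 | 305 = 445



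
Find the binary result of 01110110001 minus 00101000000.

Method 1 - Direct subtraction (column by column from the right: bit − bit − borrow-in; if negative, add 2 and borrow 1 from the next column):
borrow: 00010000000
        01110110001
-       00101000000
-------------------
        01001110001

Method 2 - Add two's complement:
Two's complement of 00101000000: invert → 11010111111, add 1 → 11011000000
  01110110001
+ 11011000000
-------------
 101001110001  (end carry out of the top bit = 1)
Discarding the end carry: 01001110001
Decimal check:
  01110110001 = 512 + 256 + 128 + 32 + 16 + 1 = 945
  00101000000 = 256 + 64 = 320
  945 - 320 = 625, and 01001110001 = 512 + 64 + 32 + 16 + 1 = 625 ✓



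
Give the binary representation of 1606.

Using repeated division by 2:
1606 ÷ 2 = 803 remainder 0
803 ÷ 2 = 401 remainder 1
401 ÷ 2 = 200 remainder 1
200 ÷ 2 = 100 remainder 0
100 ÷ 2 = 50 remainder 0
50 ÷ 2 = 25 remainder 0
25 ÷ 2 = 12 remainder 1
12 ÷ 2 = 6 remainder 0
6 ÷ 2 = 3 remainder 0
3 ÷ 2 = 1 remainder 1
1 ÷ 2 = 0 remainder 1
Reading remainders bottom to top: 11001000110



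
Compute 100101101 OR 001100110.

OR: 1 when either bit is 1
  100101101
| 001100110
-----------
  101101111
Decimal: 301 | 102 = 367



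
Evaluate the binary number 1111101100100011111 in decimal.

Sum of powers of 2 for each 1-bit:
2^0 + 2^1 + 2^2 + 2^3 + 2^4 + 2^8 + 2^11 + 2^12 + 2^14 + 2^15 + 2^16 + 2^17 + 2^18
= 1 + 2 + 4 + 8 + 16 + 256 + 2048 + 4096 + 16384 + 32768 + 65536 + 131072 + 262144
= 514335



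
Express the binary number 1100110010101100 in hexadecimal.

Group into 4-bit nibbles from right:
  1100 = C
  1100 = C
  1010 = A
  1100 = C
Result: CCAC



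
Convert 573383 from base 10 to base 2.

Using repeated division by 2:
573383 ÷ 2 = 286691 remainder 1
286691 ÷ 2 = 143345 remainder 1
143345 ÷ 2 = 71672 remainder 1
71672 ÷ 2 = 35836 remainder 0
35836 ÷ 2 = 17918 remainder 0
17918 ÷ 2 = 8959 remainder 0
8959 ÷ 2 = 4479 remainder 1
4479 ÷ 2 = 2239 remainder 1
2239 ÷ 2 = 1119 remainder 1
1119 ÷ 2 = 559 remainder 1
559 ÷ 2 = 279 remainder 1
279 ÷ 2 = 139 remainder 1
139 ÷ 2 = 69 remainder 1
69 ÷ 2 = 34 remainder 1
34 ÷ 2 = 17 remainder 0
17 ÷ 2 = 8 remainder 1
8 ÷ 2 = 4 remainder 0
4 ÷ 2 = 2 remainder 0
2 ÷ 2 = 1 remainder 0
1 ÷ 2 = 0 remainder 1
Reading remainders bottom to top: 10001011111111000111



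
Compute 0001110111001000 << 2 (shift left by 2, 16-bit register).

Original: 0001110111001000 (decimal 7624)
Shift left by 2 positions
Append 2 zeros on the right
Result: 0111011100100000 (decimal 30496)
Equivalent: 7624 << 2 = 7624 × 2^2 = 30496



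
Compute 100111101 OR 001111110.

OR: 1 when either bit is 1
  100111101
| 001111110
-----------
  101111111
Decimal: 317 | 126 = 383



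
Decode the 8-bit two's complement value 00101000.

Binary: 00101000
Sign bit: 0 (non-negative)
Read directly as an unsigned value:
00101000 = 32 + 8 = 40
Value: 40



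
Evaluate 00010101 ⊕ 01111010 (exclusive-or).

XOR: 1 when bits differ
  00010101
^ 01111010
----------
  01101111
Decimal: 21 ^ 122 = 111



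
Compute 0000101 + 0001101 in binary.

Add column by column from the right: bit + bit + carry-in; write the sum mod 2, carry 1 when the sum is 2 or 3.
carry:  0011010
        0000101
+       0001101
---------------
       00010010
(the carry out of the leftmost column, 0, becomes the leading bit)
Decimal check:
  0000101 = 4 + 1 = 5
  0001101 = 8 + 4 + 1 = 13
  5 + 13 = 18, and 00010010 = 16 + 2 = 18 ✓



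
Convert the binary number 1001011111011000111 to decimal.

Sum of powers of 2 for each 1-bit:
2^0 + 2^1 + 2^2 + 2^6 + 2^7 + 2^9 + 2^10 + 2^11 + 2^12 + 2^13 + 2^15 + 2^18
= 1 + 2 + 4 + 64 + 128 + 512 + 1024 + 2048 + 4096 + 8192 + 32768 + 262144
= 310983



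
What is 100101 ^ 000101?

XOR: 1 when bits differ
  100101
^ 000101
--------
  100000
Decimal: 37 ^ 5 = 32



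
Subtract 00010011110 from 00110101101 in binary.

Method 1 - Direct subtraction (column by column from the right: bit − bit − borrow-in; if negative, add 2 and borrow 1 from the next column):
borrow: 00000111100
        00110101101
-       00010011110
-------------------
        00100001111

Method 2 - Add two's complement:
Two's complement of 00010011110: invert → 11101100001, add 1 → 11101100010
  00110101101
+ 11101100010
-------------
 100100001111  (end carry out of the top bit = 1)
Discarding the end carry: 00100001111
Decimal check:
  00110101101 = 256 + 128 + 32 + 8 + 4 + 1 = 429
  00010011110 = 128 + 16 + 8 + 4 + 2 = 158
  429 - 158 = 271, and 00100001111 = 256 + 8 + 4 + 2 + 1 = 271 ✓



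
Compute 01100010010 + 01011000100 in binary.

Add column by column from the right: bit + bit + carry-in; write the sum mod 2, carry 1 when the sum is 2 or 3.
carry:  10000000000
        01100010010
+       01011000100
-------------------
       010111010110
(the carry out of the leftmost column, 0, becomes the leading bit)
Decimal check:
  01100010010 = 512 + 256 + 16 + 2 = 786
  01011000100 = 512 + 128 + 64 + 4 = 708
  786 + 708 = 1494, and 010111010110 = 1024 + 256 + 128 + 64 + 16 + 4 + 2 = 1494 ✓



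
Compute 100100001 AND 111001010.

AND: 1 only when both bits are 1
  100100001
& 111001010
-----------
  100000000
Decimal: 289 & 458 = 256



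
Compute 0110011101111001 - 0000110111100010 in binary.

Method 1 - Direct subtraction (column by column from the right: bit − bit − borrow-in; if negative, add 2 and borrow 1 from the next column):
borrow: 0011001100001100
        0110011101111001
-       0000110111100010
------------------------
        0101100110010111

Method 2 - Add two's complement:
Two's complement of 0000110111100010: invert → 1111001000011101, add 1 → 1111001000011110
  0110011101111001
+ 1111001000011110
------------------
 10101100110010111  (end carry out of the top bit = 1)
Discarding the end carry: 0101100110010111
Decimal check:
  0110011101111001 = 16384 + 8192 + 1024 + 512 + 256 + 64 + 32 + 16 + 8 + 1 = 26489
  0000110111100010 = 2048 + 1024 + 256 + 128 + 64 + 32 + 2 = 3554
  26489 - 3554 = 22935, and 0101100110010111 = 16384 + 4096 + 2048 + 256 + 128 + 16 + 4 + 2 + 1 = 22935 ✓



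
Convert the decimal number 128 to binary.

Using repeated division by 2:
128 ÷ 2 = 64 remainder 0
64 ÷ 2 = 32 remainder 0
32 ÷ 2 = 16 remainder 0
16 ÷ 2 = 8 remainder 0
8 ÷ 2 = 4 remainder 0
4 ÷ 2 = 2 remainder 0
2 ÷ 2 = 1 remainder 0
1 ÷ 2 = 0 remainder 1
Reading remainders bottom to top: 10000000



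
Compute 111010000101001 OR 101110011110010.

OR: 1 when either bit is 1
  111010000101001
| 101110011110010
-----------------
  111110011111011
Decimal: 29737 | 23794 = 31995



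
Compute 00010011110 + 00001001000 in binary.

Add column by column from the right: bit + bit + carry-in; write the sum mod 2, carry 1 when the sum is 2 or 3.
carry:  00000110000
        00010011110
+       00001001000
-------------------
       000011100110
(the carry out of the leftmost column, 0, becomes the leading bit)
Decimal check:
  00010011110 = 128 + 16 + 8 + 4 + 2 = 158
  00001001000 = 64 + 8 = 72
  158 + 72 = 230, and 000011100110 = 128 + 64 + 32 + 4 + 2 = 230 ✓



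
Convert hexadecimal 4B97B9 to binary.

Convert each hex digit to 4 bits:
  4 = 0100
  B = 1011
  9 = 1001
  7 = 0111
  B = 1011
  9 = 1001
Concatenate: 010010111001011110111001



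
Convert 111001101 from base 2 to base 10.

Sum of powers of 2 for each 1-bit:
2^0 + 2^2 + 2^3 + 2^6 + 2^7 + 2^8
= 1 + 4 + 8 + 64 + 128 + 256
= 461



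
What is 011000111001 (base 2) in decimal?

Sum of powers of 2 for each 1-bit:
2^0 + 2^3 + 2^4 + 2^5 + 2^9 + 2^10
= 1 + 8 + 16 + 32 + 512 + 1024
= 1593



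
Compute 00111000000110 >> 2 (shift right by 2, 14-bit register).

Original: 00111000000110 (decimal 3590)
Shift right by 2 positions
Drop the 2 low bits; fill with zeros on the left
Result: 00001110000001 (decimal 897)
Equivalent: 3590 >> 2 = 3590 ÷ 2^2 = 897



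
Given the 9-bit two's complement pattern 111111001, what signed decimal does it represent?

Binary: 111111001
Sign bit: 1 (negative)
Invert: 000000110
Add 1:  000000111
Magnitude: 000000111 = 4 + 2 + 1 = 7
Value: -7



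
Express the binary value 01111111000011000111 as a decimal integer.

Sum of powers of 2 for each 1-bit:
2^0 + 2^1 + 2^2 + 2^6 + 2^7 + 2^12 + 2^13 + 2^14 + 2^15 + 2^16 + 2^17 + 2^18
= 1 + 2 + 4 + 64 + 128 + 4096 + 8192 + 16384 + 32768 + 65536 + 131072 + 262144
= 520391



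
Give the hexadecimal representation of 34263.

Using repeated division by 16 (digits 10–15 are A–F):
34263 ÷ 16 = 2141 remainder 7
2141 ÷ 16 = 133 remainder 13 (D)
133 ÷ 16 = 8 remainder 5
8 ÷ 16 = 0 remainder 8
Reading remainders bottom to top: 85D7



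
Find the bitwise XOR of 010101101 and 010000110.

XOR: 1 when bits differ
  010101101
^ 010000110
-----------
  000101011
Decimal: 173 ^ 134 = 43



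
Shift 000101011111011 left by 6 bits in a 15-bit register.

Original: 000101011111011 (decimal 2811)
Shift left by 6 positions
Append 6 zeros on the right and drop the 6 high bits that overflow the 15-bit width
Result: 011111011000000 (decimal 16064)
Equivalent: 2811 << 6 = 2811 × 2^6 = 179904, truncated to 15 bits = 16064



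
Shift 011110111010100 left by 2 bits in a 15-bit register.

Original: 011110111010100 (decimal 15828)
Shift left by 2 positions
Append 2 zeros on the right and drop the 2 high bits that overflow the 15-bit width
Result: 111011101010000 (decimal 30544)
Equivalent: 15828 << 2 = 15828 × 2^2 = 63312, truncated to 15 bits = 30544



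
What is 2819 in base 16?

Using repeated division by 16 (digits 10–15 are A–F):
2819 ÷ 16 = 176 remainder 3
176 ÷ 16 = 11 remainder 0
11 ÷ 16 = 0 remainder 11 (B)
Reading remainders bottom to top: B03



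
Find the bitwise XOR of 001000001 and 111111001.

XOR: 1 when bits differ
  001000001
^ 111111001
-----------
  110111000
Decimal: 65 ^ 505 = 440



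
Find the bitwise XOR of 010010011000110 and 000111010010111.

XOR: 1 when bits differ
  010010011000110
^ 000111010010111
-----------------
  010101001010001
Decimal: 9414 ^ 3735 = 10833



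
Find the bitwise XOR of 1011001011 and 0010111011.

XOR: 1 when bits differ
  1011001011
^ 0010111011
------------
  1001110000
Decimal: 715 ^ 187 = 624



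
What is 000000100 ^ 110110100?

XOR: 1 when bits differ
  000000100
^ 110110100
-----------
  110110000
Decimal: 4 ^ 436 = 432



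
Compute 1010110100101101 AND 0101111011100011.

AND: 1 only when both bits are 1
  1010110100101101
& 0101111011100011
------------------
  0000110000100001
Decimal: 44333 & 24291 = 3105



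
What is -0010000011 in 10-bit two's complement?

Original: 0010000011
Step 1 - Invert all bits: 1101111100
Step 2 - Add 1: 1101111101
Verification: 0010000011 + 1101111101 = 10000000000; discarding the end carry (carry out of the top bit) leaves the 10-bit value 0000000000, as required for x + (-x)



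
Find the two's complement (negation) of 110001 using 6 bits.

Original (sign bit 1, negative): 110001
Step 1 - Invert all bits: 001110
Step 2 - Add 1: 001111
Verification: 110001 + 001111 = 1000000; discarding the end carry (carry out of the top bit) leaves the 6-bit value 000000, as required for x + (-x)



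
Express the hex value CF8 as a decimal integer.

Expand by place value (powers of 16):
Digit values: C = 12, F = 15
CF8 = 12 × 16^2 + 15 × 16^1 + 8 × 16^0
= 12 × 256 + 15 × 16 + 8 × 1
= 3072 + 240 + 8
= 3320



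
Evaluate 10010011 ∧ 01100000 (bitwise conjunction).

AND: 1 only when both bits are 1
  10010011
& 01100000
----------
  00000000
Decimal: 147 & 96 = 0



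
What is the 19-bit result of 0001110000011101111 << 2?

Original: 0001110000011101111 (decimal 57583)
Shift left by 2 positions
Append 2 zeros on the right
Result: 0111000001110111100 (decimal 230332)
Equivalent: 57583 << 2 = 57583 × 2^2 = 230332



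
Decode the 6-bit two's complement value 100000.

Binary: 100000
Sign bit: 1 (negative)
Invert: 011111
Add 1:  100000
Magnitude: 100000 = 32
Value: -32



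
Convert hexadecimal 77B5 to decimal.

Expand by place value (powers of 16):
Digit values: B = 11
77B5 = 7 × 16^3 + 7 × 16^2 + 11 × 16^1 + 5 × 16^0
= 7 × 4096 + 7 × 256 + 11 × 16 + 5 × 1
= 28672 + 1792 + 176 + 5
= 30645



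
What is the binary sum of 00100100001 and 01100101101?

Add column by column from the right: bit + bit + carry-in; write the sum mod 2, carry 1 when the sum is 2 or 3.
carry:  11001000010
        00100100001
+       01100101101
-------------------
       010001001110
(the carry out of the leftmost column, 0, becomes the leading bit)
Decimal check:
  00100100001 = 256 + 32 + 1 = 289
  01100101101 = 512 + 256 + 32 + 8 + 4 + 1 = 813
  289 + 813 = 1102, and 010001001110 = 1024 + 64 + 8 + 4 + 2 = 1102 ✓



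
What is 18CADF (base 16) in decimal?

Expand by place value (powers of 16):
Digit values: C = 12, A = 10, D = 13, F = 15
18CADF = 1 × 16^5 + 8 × 16^4 + 12 × 16^3 + 10 × 16^2 + 13 × 16^1 + 15 × 16^0
= 1 × 1048576 + 8 × 65536 + 12 × 4096 + 10 × 256 + 13 × 16 + 15 × 1
= 1048576 + 524288 + 49152 + 2560 + 208 + 15
= 1624799



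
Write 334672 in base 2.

Using repeated division by 2:
334672 ÷ 2 = 167336 remainder 0
167336 ÷ 2 = 83668 remainder 0
83668 ÷ 2 = 41834 remainder 0
41834 ÷ 2 = 20917 remainder 0
20917 ÷ 2 = 10458 remainder 1
10458 ÷ 2 = 5229 remainder 0
5229 ÷ 2 = 2614 remainder 1
2614 ÷ 2 = 1307 remainder 0
1307 ÷ 2 = 653 remainder 1
653 ÷ 2 = 326 remainder 1
326 ÷ 2 = 163 remainder 0
163 ÷ 2 = 81 remainder 1
81 ÷ 2 = 40 remainder 1
40 ÷ 2 = 20 remainder 0
20 ÷ 2 = 10 remainder 0
10 ÷ 2 = 5 remainder 0
5 ÷ 2 = 2 remainder 1
2 ÷ 2 = 1 remainder 0
1 ÷ 2 = 0 remainder 1
Reading remainders bottom to top: 1010001101101010000



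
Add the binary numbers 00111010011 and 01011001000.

Add column by column from the right: bit + bit + carry-in; write the sum mod 2, carry 1 when the sum is 2 or 3.
carry:  11110000000
        00111010011
+       01011001000
-------------------
       010010011011
(the carry out of the leftmost column, 0, becomes the leading bit)
Decimal check:
  00111010011 = 256 + 128 + 64 + 16 + 2 + 1 = 467
  01011001000 = 512 + 128 + 64 + 8 = 712
  467 + 712 = 1179, and 010010011011 = 1024 + 128 + 16 + 8 + 2 + 1 = 1179 ✓



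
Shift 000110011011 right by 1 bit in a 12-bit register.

Original: 000110011011 (decimal 411)
Shift right by 1 position
Drop the 1 low bit; fill with zero on the left
Result: 000011001101 (decimal 205)
Equivalent: 411 >> 1 = 411 ÷ 2^1 = 205



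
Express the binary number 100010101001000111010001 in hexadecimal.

Group into 4-bit nibbles from right:
  1000 = 8
  1010 = A
  1001 = 9
  0001 = 1
  1101 = D
  0001 = 1
Result: 8A91D1



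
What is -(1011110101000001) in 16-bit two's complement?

Original (sign bit 1, negative): 1011110101000001
Step 1 - Invert all bits: 0100001010111110
Step 2 - Add 1: 0100001010111111
Verification: 1011110101000001 + 0100001010111111 = 10000000000000000; discarding the end carry (carry out of the top bit) leaves the 16-bit value 0000000000000000, as required for x + (-x)



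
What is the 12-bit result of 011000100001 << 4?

Original: 011000100001 (decimal 1569)
Shift left by 4 positions
Append 4 zeros on the right and drop the 4 high bits that overflow the 12-bit width
Result: 001000010000 (decimal 528)
Equivalent: 1569 << 4 = 1569 × 2^4 = 25104, truncated to 12 bits = 528



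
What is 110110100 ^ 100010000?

XOR: 1 when bits differ
  110110100
^ 100010000
-----------
  010100100
Decimal: 436 ^ 272 = 164



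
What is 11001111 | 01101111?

OR: 1 when either bit is 1
  11001111
| 01101111
----------
  11101111
Decimal: 207 | 111 = 239



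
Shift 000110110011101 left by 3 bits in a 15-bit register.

Original: 000110110011101 (decimal 3485)
Shift left by 3 positions
Append 3 zeros on the right
Result: 110110011101000 (decimal 27880)
Equivalent: 3485 << 3 = 3485 × 2^3 = 27880



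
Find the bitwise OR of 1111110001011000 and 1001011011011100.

OR: 1 when either bit is 1
  1111110001011000
| 1001011011011100
------------------
  1111111011011100
Decimal: 64600 | 38620 = 65244



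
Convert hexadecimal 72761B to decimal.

Expand by place value (powers of 16):
Digit values: B = 11
72761B = 7 × 16^5 + 2 × 16^4 + 7 × 16^3 + 6 × 16^2 + 1 × 16^1 + 11 × 16^0
= 7 × 1048576 + 2 × 65536 + 7 × 4096 + 6 × 256 + 1 × 16 + 11 × 1
= 7340032 + 131072 + 28672 + 1536 + 16 + 11
= 7501339



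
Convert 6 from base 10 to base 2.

Using repeated division by 2:
6 ÷ 2 = 3 remainder 0
3 ÷ 2 = 1 remainder 1
1 ÷ 2 = 0 remainder 1
Reading remainders bottom to top: 110



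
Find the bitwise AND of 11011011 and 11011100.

AND: 1 only when both bits are 1
  11011011
& 11011100
----------
  11011000
Decimal: 219 & 220 = 216



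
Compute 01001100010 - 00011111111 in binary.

Method 1 - Direct subtraction (column by column from the right: bit − bit − borrow-in; if negative, add 2 and borrow 1 from the next column):
borrow: 01111111110
        01001100010
-       00011111111
-------------------
        00101100011

Method 2 - Add two's complement:
Two's complement of 00011111111: invert → 11100000000, add 1 → 11100000001
  01001100010
+ 11100000001
-------------
 100101100011  (end carry out of the top bit = 1)
Discarding the end carry: 00101100011
Decimal check:
  01001100010 = 512 + 64 + 32 + 2 = 610
  00011111111 = 128 + 64 + 32 + 16 + 8 + 4 + 2 + 1 = 255
  610 - 255 = 355, and 00101100011 = 256 + 64 + 32 + 2 + 1 = 355 ✓



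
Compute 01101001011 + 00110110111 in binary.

Add column by column from the right: bit + bit + carry-in; write the sum mod 2, carry 1 when the sum is 2 or 3.
carry:  11111111110
        01101001011
+       00110110111
-------------------
       010100000010
(the carry out of the leftmost column, 0, becomes the leading bit)
Decimal check:
  01101001011 = 512 + 256 + 64 + 8 + 2 + 1 = 843
  00110110111 = 256 + 128 + 32 + 16 + 4 + 2 + 1 = 439
  843 + 439 = 1282, and 010100000010 = 1024 + 256 + 2 = 1282 ✓



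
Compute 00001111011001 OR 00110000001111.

OR: 1 when either bit is 1
  00001111011001
| 00110000001111
----------------
  00111111011111
Decimal: 985 | 3087 = 4063



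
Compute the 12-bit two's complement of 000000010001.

Original: 000000010001
Step 1 - Invert all bits: 111111101110
Step 2 - Add 1: 111111101111
Verification: 000000010001 + 111111101111 = 1000000000000; discarding the end carry (carry out of the top bit) leaves the 12-bit value 000000000000, as required for x + (-x)



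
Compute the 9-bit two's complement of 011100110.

Original: 011100110
Step 1 - Invert all bits: 100011001
Step 2 - Add 1: 100011010
Verification: 011100110 + 100011010 = 1000000000; discarding the end carry (carry out of the top bit) leaves the 9-bit value 000000000, as required for x + (-x)



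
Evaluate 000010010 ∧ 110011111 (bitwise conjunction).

AND: 1 only when both bits are 1
  000010010
& 110011111
-----------
  000010010
Decimal: 18 & 415 = 18



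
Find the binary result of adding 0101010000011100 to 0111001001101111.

Add column by column from the right: bit + bit + carry-in; write the sum mod 2, carry 1 when the sum is 2 or 3.
carry:  1110000011111000
        0101010000011100
+       0111001001101111
------------------------
       01100011010001011
(the carry out of the leftmost column, 0, becomes the leading bit)
Decimal check:
  0101010000011100 = 16384 + 4096 + 1024 + 16 + 8 + 4 = 21532
  0111001001101111 = 16384 + 8192 + 4096 + 512 + 64 + 32 + 8 + 4 + 2 + 1 = 29295
  21532 + 29295 = 50827, and 01100011010001011 = 32768 + 16384 + 1024 + 512 + 128 + 8 + 2 + 1 = 50827 ✓



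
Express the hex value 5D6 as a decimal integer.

Expand by place value (powers of 16):
Digit values: D = 13
5D6 = 5 × 16^2 + 13 × 16^1 + 6 × 16^0
= 5 × 256 + 13 × 16 + 6 × 1
= 1280 + 208 + 6
= 1494



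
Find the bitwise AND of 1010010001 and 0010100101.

AND: 1 only when both bits are 1
  1010010001
& 0010100101
------------
  0010000001
Decimal: 657 & 165 = 129



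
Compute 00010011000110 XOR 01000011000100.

XOR: 1 when bits differ
  00010011000110
^ 01000011000100
----------------
  01010000000010
Decimal: 1222 ^ 4292 = 5122



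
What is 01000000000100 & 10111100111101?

AND: 1 only when both bits are 1
  01000000000100
& 10111100111101
----------------
  00000000000100
Decimal: 4100 & 12093 = 4



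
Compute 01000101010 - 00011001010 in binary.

Method 1 - Direct subtraction (column by column from the right: bit − bit − borrow-in; if negative, add 2 and borrow 1 from the next column):
borrow: 01110000000
        01000101010
-       00011001010
-------------------
        00101100000

Method 2 - Add two's complement:
Two's complement of 00011001010: invert → 11100110101, add 1 → 11100110110
  01000101010
+ 11100110110
-------------
 100101100000  (end carry out of the top bit = 1)
Discarding the end carry: 00101100000
Decimal check:
  01000101010 = 512 + 32 + 8 + 2 = 554
  00011001010 = 128 + 64 + 8 + 2 = 202
  554 - 202 = 352, and 00101100000 = 256 + 64 + 32 = 352 ✓



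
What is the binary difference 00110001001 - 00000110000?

Method 1 - Direct subtraction (column by column from the right: bit − bit − borrow-in; if negative, add 2 and borrow 1 from the next column):
borrow: 00011100000
        00110001001
-       00000110000
-------------------
        00101011001

Method 2 - Add two's complement:
Two's complement of 00000110000: invert → 11111001111, add 1 → 11111010000
  00110001001
+ 11111010000
-------------
 100101011001  (end carry out of the top bit = 1)
Discarding the end carry: 00101011001
Decimal check:
  00110001001 = 256 + 128 + 8 + 1 = 393
  00000110000 = 32 + 16 = 48
  393 - 48 = 345, and 00101011001 = 256 + 64 + 16 + 8 + 1 = 345 ✓



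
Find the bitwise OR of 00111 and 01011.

OR: 1 when either bit is 1
  00111
| 01011
-------
  01111
Decimal: 7 | 11 = 15



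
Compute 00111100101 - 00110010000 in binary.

Method 1 - Direct subtraction (column by column from the right: bit − bit − borrow-in; if negative, add 2 and borrow 1 from the next column):
borrow: 00000100000
        00111100101
-       00110010000
-------------------
        00001010101

Method 2 - Add two's complement:
Two's complement of 00110010000: invert → 11001101111, add 1 → 11001110000
  00111100101
+ 11001110000
-------------
 100001010101  (end carry out of the top bit = 1)
Discarding the end carry: 00001010101
Decimal check:
  00111100101 = 256 + 128 + 64 + 32 + 4 + 1 = 485
  00110010000 = 256 + 128 + 16 = 400
  485 - 400 = 85, and 00001010101 = 64 + 16 + 4 + 1 = 85 ✓



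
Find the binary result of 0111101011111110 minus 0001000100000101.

Method 1 - Direct subtraction (column by column from the right: bit − bit − borrow-in; if negative, add 2 and borrow 1 from the next column):
borrow: 0000001000000010
        0111101011111110
-       0001000100000101
------------------------
        0110100111111001

Method 2 - Add two's complement:
Two's complement of 0001000100000101: invert → 1110111011111010, add 1 → 1110111011111011
  0111101011111110
+ 1110111011111011
------------------
 10110100111111001  (end carry out of the top bit = 1)
Discarding the end carry: 0110100111111001
Decimal check:
  0111101011111110 = 16384 + 8192 + 4096 + 2048 + 512 + 128 + 64 + 32 + 16 + 8 + 4 + 2 = 31486
  0001000100000101 = 4096 + 256 + 4 + 1 = 4357
  31486 - 4357 = 27129, and 0110100111111001 = 16384 + 8192 + 2048 + 256 + 128 + 64 + 32 + 16 + 8 + 1 = 27129 ✓



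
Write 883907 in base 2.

Using repeated division by 2:
883907 ÷ 2 = 441953 remainder 1
441953 ÷ 2 = 220976 remainder 1
220976 ÷ 2 = 110488 remainder 0
110488 ÷ 2 = 55244 remainder 0
55244 ÷ 2 = 27622 remainder 0
27622 ÷ 2 = 13811 remainder 0
13811 ÷ 2 = 6905 remainder 1
6905 ÷ 2 = 3452 remainder 1
3452 ÷ 2 = 1726 remainder 0
1726 ÷ 2 = 863 remainder 0
863 ÷ 2 = 431 remainder 1
431 ÷ 2 = 215 remainder 1
215 ÷ 2 = 107 remainder 1
107 ÷ 2 = 53 remainder 1
53 ÷ 2 = 26 remainder 1
26 ÷ 2 = 13 remainder 0
13 ÷ 2 = 6 remainder 1
6 ÷ 2 = 3 remainder 0
3 ÷ 2 = 1 remainder 1
1 ÷ 2 = 0 remainder 1
Reading remainders bottom to top: 11010111110011000011



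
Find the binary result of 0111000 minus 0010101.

Method 1 - Direct subtraction (column by column from the right: bit − bit − borrow-in; if negative, add 2 and borrow 1 from the next column):
borrow: 0001110
        0111000
-       0010101
---------------
        0100011

Method 2 - Add two's complement:
Two's complement of 0010101: invert → 1101010, add 1 → 1101011
  0111000
+ 1101011
---------
 10100011  (end carry out of the top bit = 1)
Discarding the end carry: 0100011
Decimal check:
  0111000 = 32 + 16 + 8 = 56
  0010101 = 16 + 4 + 1 = 21
  56 - 21 = 35, and 0100011 = 32 + 2 + 1 = 35 ✓



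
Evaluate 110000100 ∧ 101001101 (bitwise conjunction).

AND: 1 only when both bits are 1
  110000100
& 101001101
-----------
  100000100
Decimal: 388 & 333 = 260



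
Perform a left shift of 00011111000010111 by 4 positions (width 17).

Original: 00011111000010111 (decimal 15895)
Shift left by 4 positions
Append 4 zeros on the right and drop the 4 high bits that overflow the 17-bit width
Result: 11110000101110000 (decimal 123248)
Equivalent: 15895 << 4 = 15895 × 2^4 = 254320, truncated to 17 bits = 123248



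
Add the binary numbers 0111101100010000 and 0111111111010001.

Add column by column from the right: bit + bit + carry-in; write the sum mod 2, carry 1 when the sum is 2 or 3.
carry:  1111111000100000
        0111101100010000
+       0111111111010001
------------------------
       01111101011100001
(the carry out of the leftmost column, 0, becomes the leading bit)
Decimal check:
  0111101100010000 = 16384 + 8192 + 4096 + 2048 + 512 + 256 + 16 = 31504
  0111111111010001 = 16384 + 8192 + 4096 + 2048 + 1024 + 512 + 256 + 128 + 64 + 16 + 1 = 32721
  31504 + 32721 = 64225, and 01111101011100001 = 32768 + 16384 + 8192 + 4096 + 2048 + 512 + 128 + 64 + 32 + 1 = 64225 ✓



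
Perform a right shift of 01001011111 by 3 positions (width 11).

Original: 01001011111 (decimal 607)
Shift right by 3 positions
Drop the 3 low bits; fill with zeros on the left
Result: 00001001011 (decimal 75)
Equivalent: 607 >> 3 = 607 ÷ 2^3 = 75



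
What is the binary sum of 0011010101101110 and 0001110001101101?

Add column by column from the right: bit + bit + carry-in; write the sum mod 2, carry 1 when the sum is 2 or 3.
carry:  0111100011011000
        0011010101101110
+       0001110001101101
------------------------
       00101000111011011
(the carry out of the leftmost column, 0, becomes the leading bit)
Decimal check:
  0011010101101110 = 8192 + 4096 + 1024 + 256 + 64 + 32 + 8 + 4 + 2 = 13678
  0001110001101101 = 4096 + 2048 + 1024 + 64 + 32 + 8 + 4 + 1 = 7277
  13678 + 7277 = 20955, and 00101000111011011 = 16384 + 4096 + 256 + 128 + 64 + 16 + 8 + 2 + 1 = 20955 ✓



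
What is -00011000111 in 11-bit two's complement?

Original: 00011000111
Step 1 - Invert all bits: 11100111000
Step 2 - Add 1: 11100111001
Verification: 00011000111 + 11100111001 = 100000000000; discarding the end carry (carry out of the top bit) leaves the 11-bit value 00000000000, as required for x + (-x)



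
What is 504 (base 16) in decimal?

Expand by place value (powers of 16):
504 = 5 × 16^2 + 0 × 16^1 + 4 × 16^0
= 5 × 256 + 0 × 16 + 4 × 1
= 1280 + 0 + 4
= 1284



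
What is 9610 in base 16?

Using repeated division by 16 (digits 10–15 are A–F):
9610 ÷ 16 = 600 remainder 10 (A)
600 ÷ 16 = 37 remainder 8
37 ÷ 16 = 2 remainder 5
2 ÷ 16 = 0 remainder 2
Reading remainders bottom to top: 258A



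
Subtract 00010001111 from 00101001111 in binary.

Method 1 - Direct subtraction (column by column from the right: bit − bit − borrow-in; if negative, add 2 and borrow 1 from the next column):
borrow: 00100000000
        00101001111
-       00010001111
-------------------
        00011000000

Method 2 - Add two's complement:
Two's complement of 00010001111: invert → 11101110000, add 1 → 11101110001
  00101001111
+ 11101110001
-------------
 100011000000  (end carry out of the top bit = 1)
Discarding the end carry: 00011000000
Decimal check:
  00101001111 = 256 + 64 + 8 + 4 + 2 + 1 = 335
  00010001111 = 128 + 8 + 4 + 2 + 1 = 143
  335 - 143 = 192, and 00011000000 = 128 + 64 = 192 ✓



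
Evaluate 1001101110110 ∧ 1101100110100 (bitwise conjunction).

AND: 1 only when both bits are 1
  1001101110110
& 1101100110100
---------------
  1001100110100
Decimal: 4982 & 6964 = 4916



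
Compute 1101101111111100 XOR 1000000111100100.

XOR: 1 when bits differ
  1101101111111100
^ 1000000111100100
------------------
  0101101000011000
Decimal: 56316 ^ 33252 = 23064



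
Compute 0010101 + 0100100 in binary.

Add column by column from the right: bit + bit + carry-in; write the sum mod 2, carry 1 when the sum is 2 or 3.
carry:  0001000
        0010101
+       0100100
---------------
       00111001
(the carry out of the leftmost column, 0, becomes the leading bit)
Decimal check:
  0010101 = 16 + 4 + 1 = 21
  0100100 = 32 + 4 = 36
  21 + 36 = 57, and 00111001 = 32 + 16 + 8 + 1 = 57 ✓



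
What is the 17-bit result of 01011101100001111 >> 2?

Original: 01011101100001111 (decimal 47887)
Shift right by 2 positions
Drop the 2 low bits; fill with zeros on the left
Result: 00010111011000011 (decimal 11971)
Equivalent: 47887 >> 2 = 47887 ÷ 2^2 = 11971



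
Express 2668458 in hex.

Using repeated division by 16 (digits 10–15 are A–F):
2668458 ÷ 16 = 166778 remainder 10 (A)
166778 ÷ 16 = 10423 remainder 10 (A)
10423 ÷ 16 = 651 remainder 7
651 ÷ 16 = 40 remainder 11 (B)
40 ÷ 16 = 2 remainder 8
2 ÷ 16 = 0 remainder 2
Reading remainders bottom to top: 28B7AA



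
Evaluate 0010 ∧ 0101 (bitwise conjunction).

AND: 1 only when both bits are 1
  0010
& 0101
------
  0000
Decimal: 2 & 5 = 0



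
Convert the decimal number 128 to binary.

Using repeated division by 2:
128 ÷ 2 = 64 remainder 0
64 ÷ 2 = 32 remainder 0
32 ÷ 2 = 16 remainder 0
16 ÷ 2 = 8 remainder 0
8 ÷ 2 = 4 remainder 0
4 ÷ 2 = 2 remainder 0
2 ÷ 2 = 1 remainder 0
1 ÷ 2 = 0 remainder 1
Reading remainders bottom to top: 10000000



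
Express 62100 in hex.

Using repeated division by 16 (digits 10–15 are A–F):
62100 ÷ 16 = 3881 remainder 4
3881 ÷ 16 = 242 remainder 9
242 ÷ 16 = 15 remainder 2
15 ÷ 16 = 0 remainder 15 (F)
Reading remainders bottom to top: F294



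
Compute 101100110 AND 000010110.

AND: 1 only when both bits are 1
  101100110
& 000010110
-----------
  000000110
Decimal: 358 & 22 = 6



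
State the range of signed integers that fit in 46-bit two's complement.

For 46-bit two's complement:
Minimum: -2^45 = -35184372088832
Maximum: 2^45 - 1 = 35184372088831



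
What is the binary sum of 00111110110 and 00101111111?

Add column by column from the right: bit + bit + carry-in; write the sum mod 2, carry 1 when the sum is 2 or 3.
carry:  01111111100
        00111110110
+       00101111111
-------------------
       001101110101
(the carry out of the leftmost column, 0, becomes the leading bit)
Decimal check:
  00111110110 = 256 + 128 + 64 + 32 + 16 + 4 + 2 = 502
  00101111111 = 256 + 64 + 32 + 16 + 8 + 4 + 2 + 1 = 383
  502 + 383 = 885, and 001101110101 = 512 + 256 + 64 + 32 + 16 + 4 + 1 = 885 ✓



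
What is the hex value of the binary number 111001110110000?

Group into 4-bit nibbles from right:
  0111 = 7
  0011 = 3
  1011 = B
  0000 = 0
Result: 73B0



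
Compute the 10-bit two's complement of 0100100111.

Original: 0100100111
Step 1 - Invert all bits: 1011011000
Step 2 - Add 1: 1011011001
Verification: 0100100111 + 1011011001 = 10000000000; discarding the end carry (carry out of the top bit) leaves the 10-bit value 0000000000, as required for x + (-x)



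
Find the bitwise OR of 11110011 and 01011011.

OR: 1 when either bit is 1
  11110011
| 01011011
----------
  11111011
Decimal: 243 | 91 = 251



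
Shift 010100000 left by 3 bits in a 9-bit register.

Original: 010100000 (decimal 160)
Shift left by 3 positions
Append 3 zeros on the right and drop the 3 high bits that overflow the 9-bit width
Result: 100000000 (decimal 256)
Equivalent: 160 << 3 = 160 × 2^3 = 1280, truncated to 9 bits = 256



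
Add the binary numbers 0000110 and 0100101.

Add column by column from the right: bit + bit + carry-in; write the sum mod 2, carry 1 when the sum is 2 or 3.
carry:  0001000
        0000110
+       0100101
---------------
       00101011
(the carry out of the leftmost column, 0, becomes the leading bit)
Decimal check:
  0000110 = 4 + 2 = 6
  0100101 = 32 + 4 + 1 = 37
  6 + 37 = 43, and 00101011 = 32 + 8 + 2 + 1 = 43 ✓



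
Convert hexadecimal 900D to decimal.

Expand by place value (powers of 16):
Digit values: D = 13
900D = 9 × 16^3 + 0 × 16^2 + 0 × 16^1 + 13 × 16^0
= 9 × 4096 + 0 × 256 + 0 × 16 + 13 × 1
= 36864 + 0 + 0 + 13
= 36877



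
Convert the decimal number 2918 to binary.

Using repeated division by 2:
2918 ÷ 2 = 1459 remainder 0
1459 ÷ 2 = 729 remainder 1
729 ÷ 2 = 364 remainder 1
364 ÷ 2 = 182 remainder 0
182 ÷ 2 = 91 remainder 0
91 ÷ 2 = 45 remainder 1
45 ÷ 2 = 22 remainder 1
22 ÷ 2 = 11 remainder 0
11 ÷ 2 = 5 remainder 1
5 ÷ 2 = 2 remainder 1
2 ÷ 2 = 1 remainder 0
1 ÷ 2 = 0 remainder 1
Reading remainders bottom to top: 101101100110



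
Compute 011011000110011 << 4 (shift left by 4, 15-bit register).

Original: 011011000110011 (decimal 13875)
Shift left by 4 positions
Append 4 zeros on the right and drop the 4 high bits that overflow the 15-bit width
Result: 110001100110000 (decimal 25392)
Equivalent: 13875 << 4 = 13875 × 2^4 = 222000, truncated to 15 bits = 25392



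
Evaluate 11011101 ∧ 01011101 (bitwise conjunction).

AND: 1 only when both bits are 1
  11011101
& 01011101
----------
  01011101
Decimal: 221 & 93 = 93



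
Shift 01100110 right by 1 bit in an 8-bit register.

Original: 01100110 (decimal 102)
Shift right by 1 position
Drop the 1 low bit; fill with zero on the left
Result: 00110011 (decimal 51)
Equivalent: 102 >> 1 = 102 ÷ 2^1 = 51



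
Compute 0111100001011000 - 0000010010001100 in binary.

Method 1 - Direct subtraction (column by column from the right: bit − bit − borrow-in; if negative, add 2 and borrow 1 from the next column):
borrow: 0000111100011000
        0111100001011000
-       0000010010001100
------------------------
        0111001111001100

Method 2 - Add two's complement:
Two's complement of 0000010010001100: invert → 1111101101110011, add 1 → 1111101101110100
  0111100001011000
+ 1111101101110100
------------------
 10111001111001100  (end carry out of the top bit = 1)
Discarding the end carry: 0111001111001100
Decimal check:
  0111100001011000 = 16384 + 8192 + 4096 + 2048 + 64 + 16 + 8 = 30808
  0000010010001100 = 1024 + 128 + 8 + 4 = 1164
  30808 - 1164 = 29644, and 0111001111001100 = 16384 + 8192 + 4096 + 512 + 256 + 128 + 64 + 8 + 4 = 29644 ✓



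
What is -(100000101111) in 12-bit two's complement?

Original (sign bit 1, negative): 100000101111
Step 1 - Invert all bits: 011111010000
Step 2 - Add 1: 011111010001
Verification: 100000101111 + 011111010001 = 1000000000000; discarding the end carry (carry out of the top bit) leaves the 12-bit value 000000000000, as required for x + (-x)



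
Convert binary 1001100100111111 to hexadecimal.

Group into 4-bit nibbles from right:
  1001 = 9
  1001 = 9
  0011 = 3
  1111 = F
Result: 993F



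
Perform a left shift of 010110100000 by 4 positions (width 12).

Original: 010110100000 (decimal 1440)
Shift left by 4 positions
Append 4 zeros on the right and drop the 4 high bits that overflow the 12-bit width
Result: 101000000000 (decimal 2560)
Equivalent: 1440 << 4 = 1440 × 2^4 = 23040, truncated to 12 bits = 2560



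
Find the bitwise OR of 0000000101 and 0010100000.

OR: 1 when either bit is 1
  0000000101
| 0010100000
------------
  0010100101
Decimal: 5 | 160 = 165



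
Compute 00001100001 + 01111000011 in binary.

Add column by column from the right: bit + bit + carry-in; write the sum mod 2, carry 1 when the sum is 2 or 3.
carry:  11110000110
        00001100001
+       01111000011
-------------------
       010000100100
(the carry out of the leftmost column, 0, becomes the leading bit)
Decimal check:
  00001100001 = 64 + 32 + 1 = 97
  01111000011 = 512 + 256 + 128 + 64 + 2 + 1 = 963
  97 + 963 = 1060, and 010000100100 = 1024 + 32 + 4 = 1060 ✓

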